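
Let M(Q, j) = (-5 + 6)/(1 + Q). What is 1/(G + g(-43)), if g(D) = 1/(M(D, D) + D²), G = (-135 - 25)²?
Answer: 77657/1988019242 ≈ 3.9063e-5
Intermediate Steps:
G = 25600 (G = (-160)² = 25600)
M(Q, j) = 1/(1 + Q)
g(D) = 1/(D² + 1/(1 + D)) (g(D) = 1/(1/(1 + D) + D²) = 1/(D² + 1/(1 + D)))
1/(G + g(-43)) = 1/(25600 + (1 - 43)/(1 + (-43)²*(1 - 43))) = 1/(25600 - 42/(1 + 1849*(-42))) = 1/(25600 - 42/(1 - 77658)) = 1/(25600 - 42/(-77657)) = 1/(25600 - 1/77657*(-42)) = 1/(25600 + 42/77657) = 1/(1988019242/77657) = 77657/1988019242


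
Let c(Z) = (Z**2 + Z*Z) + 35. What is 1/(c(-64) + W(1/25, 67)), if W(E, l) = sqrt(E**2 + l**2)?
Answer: 5141875/42299399999 - 25*sqrt(2805626)/42299399999 ≈ 0.00012057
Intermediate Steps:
c(Z) = 35 + 2*Z**2 (c(Z) = (Z**2 + Z**2) + 35 = 2*Z**2 + 35 = 35 + 2*Z**2)
1/(c(-64) + W(1/25, 67)) = 1/((35 + 2*(-64)**2) + sqrt((1/25)**2 + 67**2)) = 1/((35 + 2*4096) + sqrt((1/25)**2 + 4489)) = 1/((35 + 8192) + sqrt(1/625 + 4489)) = 1/(8227 + sqrt(2805626/625)) = 1/(8227 + sqrt(2805626)/25)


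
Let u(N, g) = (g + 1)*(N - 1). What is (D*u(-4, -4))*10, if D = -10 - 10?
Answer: -3000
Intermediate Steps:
u(N, g) = (1 + g)*(-1 + N)
D = -20
(D*u(-4, -4))*10 = -20*(-1 - 4 - 1*(-4) - 4*(-4))*10 = -20*(-1 - 4 + 4 + 16)*10 = -20*15*10 = -300*10 = -3000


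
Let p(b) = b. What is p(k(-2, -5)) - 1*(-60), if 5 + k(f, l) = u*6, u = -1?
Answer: 49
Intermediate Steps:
k(f, l) = -11 (k(f, l) = -5 - 1*6 = -5 - 6 = -11)
p(k(-2, -5)) - 1*(-60) = -11 - 1*(-60) = -11 + 60 = 49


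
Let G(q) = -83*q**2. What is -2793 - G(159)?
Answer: 2095530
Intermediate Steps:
-2793 - G(159) = -2793 - (-83)*159**2 = -2793 - (-83)*25281 = -2793 - 1*(-2098323) = -2793 + 2098323 = 2095530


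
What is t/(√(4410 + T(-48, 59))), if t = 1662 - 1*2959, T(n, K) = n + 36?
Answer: -1297*√4398/4398 ≈ -19.557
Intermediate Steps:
T(n, K) = 36 + n
t = -1297 (t = 1662 - 2959 = -1297)
t/(√(4410 + T(-48, 59))) = -1297/√(4410 + (36 - 48)) = -1297/√(4410 - 12) = -1297*√4398/4398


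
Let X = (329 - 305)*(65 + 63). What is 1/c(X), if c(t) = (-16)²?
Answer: 1/256 ≈ 0.0039063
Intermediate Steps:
X = 3072 (X = 24*128 = 3072)
c(t) = 256
1/c(X) = 1/256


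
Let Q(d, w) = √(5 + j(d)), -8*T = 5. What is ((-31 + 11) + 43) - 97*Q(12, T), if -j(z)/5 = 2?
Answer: 23 - 97*I*√5 ≈ 23.0 - 216.9*I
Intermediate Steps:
T = -5/8 (T = -⅛*5 = -5/8 ≈ -0.62500)
j(z) = -10 (j(z) = -5*2 = -10)
Q(d, w) = I*√5 (Q(d, w) = √(5 - 10) = √(-5) = I*√5)
((-31 + 11) + 43) - 97*Q(12, T) = ((-31 + 11) + 43) - 97*I*√5 = (-20 + 43) - 97*I*√5 = 23 - 97*I*√5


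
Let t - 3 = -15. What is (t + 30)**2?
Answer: 324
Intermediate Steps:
t = -12 (t = 3 - 15 = -12)
(t + 30)**2 = (-12 + 30)**2 = 18**2 = 324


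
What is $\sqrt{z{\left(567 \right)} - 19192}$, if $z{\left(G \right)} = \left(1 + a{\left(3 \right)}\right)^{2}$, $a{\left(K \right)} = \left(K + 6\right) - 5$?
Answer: $i \sqrt{19167} \approx 138.44 i$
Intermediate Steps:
$a{\left(K \right)} = 1 + K$ ($a{\left(K \right)} = \left(6 + K\right) - 5 = 1 + K$)
$z{\left(G \right)} = 25$ ($z{\left(G \right)} = \left(1 + \left(1 + 3\right)\right)^{2} = \left(1 + 4\right)^{2} = 5^{2} = 25$)
$\sqrt{z{\left(567 \right)} - 19192} = \sqrt{25 - 19192} = \sqrt{-19167} = i \sqrt{19167}$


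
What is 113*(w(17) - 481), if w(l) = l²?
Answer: -21696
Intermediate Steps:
113*(w(17) - 481) = 113*(17² - 481) = 113*(289 - 481) = 113*(-192) = -21696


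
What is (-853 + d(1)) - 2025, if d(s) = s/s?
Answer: -2877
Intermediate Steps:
d(s) = 1
(-853 + d(1)) - 2025 = (-853 + 1) - 2025 = -852 - 2025 = -2877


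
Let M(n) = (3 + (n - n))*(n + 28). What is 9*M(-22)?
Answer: 162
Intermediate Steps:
M(n) = 84 + 3*n (M(n) = (3 + 0)*(28 + n) = 3*(28 + n) = 84 + 3*n)
9*M(-22) = 9*(84 + 3*(-22)) = 9*(84 - 66) = 9*18 = 162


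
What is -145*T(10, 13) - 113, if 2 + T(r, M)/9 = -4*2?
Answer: 12937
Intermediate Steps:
T(r, M) = -90 (T(r, M) = -18 + 9*(-4*2) = -18 + 9*(-8) = -18 - 72 = -90)
-145*T(10, 13) - 113 = -145*(-90) - 113 = 13050 - 113 = 12937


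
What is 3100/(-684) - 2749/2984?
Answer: -2782679/510264 ≈ -5.4534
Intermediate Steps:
3100/(-684) - 2749/2984 = 3100*(-1/684) - 2749*1/2984 = -775/171 - 2749/2984 = -2782679/510264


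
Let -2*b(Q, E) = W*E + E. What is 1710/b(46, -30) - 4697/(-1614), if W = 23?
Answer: 24727/3228 ≈ 7.6602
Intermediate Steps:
b(Q, E) = -12*E (b(Q, E) = -(23*E + E)/2 = -12*E)
1710/b(46, -30) - 4697/(-1614) = 1710/((-12*(-30))) - 4697/(-1614) = 1710/360 - 4697*(-1/1614) = 1710*(1/360) + 4697/1614 = 19/4 + 4697/1614 = 24727/3228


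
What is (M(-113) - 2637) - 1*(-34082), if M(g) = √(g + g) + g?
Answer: 31332 + I*√226 ≈ 31332.0 + 15.033*I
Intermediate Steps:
M(g) = g + √2*√g (M(g) = √(2*g) + g = √2*√g + g = g + √2*√g)
(M(-113) - 2637) - 1*(-34082) = ((-113 + √2*√(-113)) - 2637) - 1*(-34082) = ((-113 + √2*(I*√113)) - 2637) + 34082 = ((-113 + I*√226) - 2637) + 34082 = (-2750 + I*√226) + 34082 = 31332 + I*√226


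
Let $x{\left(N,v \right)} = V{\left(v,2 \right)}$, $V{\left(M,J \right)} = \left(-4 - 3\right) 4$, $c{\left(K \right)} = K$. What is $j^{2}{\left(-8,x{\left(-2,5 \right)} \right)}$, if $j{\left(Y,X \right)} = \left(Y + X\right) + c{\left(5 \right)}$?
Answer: $961$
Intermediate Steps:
$V{\left(M,J \right)} = -28$ ($V{\left(M,J \right)} = \left(-7\right) 4 = -28$)
$x{\left(N,v \right)} = -28$
$j{\left(Y,X \right)} = 5 + X + Y$ ($j{\left(Y,X \right)} = \left(Y + X\right) + 5 = \left(X + Y\right) + 5 = 5 + X + Y$)
$j^{2}{\left(-8,x{\left(-2,5 \right)} \right)} = \left(5 - 28 - 8\right)^{2} = \left(-31\right)^{2} = 961$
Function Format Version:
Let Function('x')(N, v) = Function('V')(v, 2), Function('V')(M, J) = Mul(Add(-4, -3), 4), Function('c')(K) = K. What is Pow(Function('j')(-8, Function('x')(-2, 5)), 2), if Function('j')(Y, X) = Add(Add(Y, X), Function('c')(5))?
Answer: 961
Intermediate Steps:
Function('V')(M, J) = -28 (Function('V')(M, J) = Mul(-7, 4) = -28)
Function('x')(N, v) = -28
Function('j')(Y, X) = Add(5, X, Y) (Function('j')(Y, X) = Add(Add(Y, X), 5) = Add(Add(X, Y), 5) = Add(5, X, Y))
Pow(Function('j')(-8, Function('x')(-2, 5)), 2) = Pow(Add(5, -28, -8), 2) = Pow(-31, 2) = 961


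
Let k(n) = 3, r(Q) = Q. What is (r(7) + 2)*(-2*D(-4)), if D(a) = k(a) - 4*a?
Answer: -342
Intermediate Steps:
D(a) = 3 - 4*a
(r(7) + 2)*(-2*D(-4)) = (7 + 2)*(-2*(3 - 4*(-4))) = 9*(-2*(3 + 16)) = 9*(-2*19) = 9*(-38) = -342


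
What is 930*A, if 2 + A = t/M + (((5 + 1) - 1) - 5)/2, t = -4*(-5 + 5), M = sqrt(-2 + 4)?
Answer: -1860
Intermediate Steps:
M = sqrt(2) ≈ 1.4142
t = 0 (t = -4*0 = 0)
A = -2 (A = -2 + (0/(sqrt(2)) + (((5 + 1) - 1) - 5)/2) = -2 + (0*(sqrt(2)/2) + ((6 - 1) - 5)*(1/2)) = -2 + (0 + (5 - 5)*(1/2)) = -2 + (0 + 0*(1/2)) = -2 + (0 + 0) = -2 + 0 = -2)
930*A = 930*(-2) = -1860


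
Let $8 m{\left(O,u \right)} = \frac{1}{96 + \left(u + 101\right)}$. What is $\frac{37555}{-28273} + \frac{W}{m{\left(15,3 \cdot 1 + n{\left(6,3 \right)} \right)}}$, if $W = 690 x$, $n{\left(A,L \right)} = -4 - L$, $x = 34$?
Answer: $\frac{146301621995}{4039} \approx 3.6222 \cdot 10^{7}$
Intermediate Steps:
$W = 23460$ ($W = 690 \cdot 34 = 23460$)
$m{\left(O,u \right)} = \frac{1}{8 \left(197 + u\right)}$ ($m{\left(O,u \right)} = \frac{1}{8 \left(96 + \left(u + 101\right)\right)} = \frac{1}{8 \left(96 + \left(101 + u\right)\right)} = \frac{1}{8 \left(197 + u\right)}$)
$\frac{37555}{-28273} + \frac{W}{m{\left(15,3 \cdot 1 + n{\left(6,3 \right)} \right)}} = \frac{37555}{-28273} + \frac{23460}{\frac{1}{8} \frac{1}{197 + \left(3 \cdot 1 - 7\right)}} = 37555 \left(- \frac{1}{28273}\right) + \frac{23460}{\frac{1}{8} \frac{1}{197 + \left(3 - 7\right)}} = - \frac{5365}{4039} + \frac{23460}{\frac{1}{8} \frac{1}{197 + \left(3 - 7\right)}} = - \frac{5365}{4039} + \frac{23460}{\frac{1}{8} \frac{1}{197 - 4}} = - \frac{5365}{4039} + \frac{23460}{\frac{1}{8} \cdot \frac{1}{193}} = - \frac{5365}{4039} + 23460 \frac{1}{\frac{1}{1544}} = - \frac{5365}{4039} + 23460 \cdot 1544 = - \frac{5365}{4039} + 36222240 = \frac{146301621995}{4039}$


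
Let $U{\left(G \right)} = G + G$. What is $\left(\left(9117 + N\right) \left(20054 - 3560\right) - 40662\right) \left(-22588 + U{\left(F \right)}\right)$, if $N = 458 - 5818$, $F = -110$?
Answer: $-1412437767168$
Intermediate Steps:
$U{\left(G \right)} = 2 G$
$N = -5360$
$\left(\left(9117 + N\right) \left(20054 - 3560\right) - 40662\right) \left(-22588 + U{\left(F \right)}\right) = \left(\left(9117 - 5360\right) \left(20054 - 3560\right) - 40662\right) \left(-22588 + 2 \left(-110\right)\right) = \left(3757 \cdot 16494 - 40662\right) \left(-22588 - 220\right) = \left(61967958 - 40662\right) \left(-22808\right) = 61927296 \left(-22808\right) = -1412437767168$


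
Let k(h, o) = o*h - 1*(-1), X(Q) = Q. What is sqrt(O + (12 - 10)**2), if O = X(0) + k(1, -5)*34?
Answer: 2*I*sqrt(33) ≈ 11.489*I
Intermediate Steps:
k(h, o) = 1 + h*o (k(h, o) = h*o + 1 = 1 + h*o)
O = -136 (O = 0 + (1 + 1*(-5))*34 = 0 + (1 - 5)*34 = 0 - 4*34 = 0 - 136 = -136)
sqrt(O + (12 - 10)**2) = sqrt(-136 + (12 - 10)**2) = sqrt(-136 + 2**2) = sqrt(-136 + 4) = sqrt(-132) = 2*I*sqrt(33)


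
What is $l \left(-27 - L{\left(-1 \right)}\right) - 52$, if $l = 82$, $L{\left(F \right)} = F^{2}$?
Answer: $-2348$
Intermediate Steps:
$l \left(-27 - L{\left(-1 \right)}\right) - 52 = 82 \left(-27 - \left(-1\right)^{2}\right) - 52 = 82 \left(-27 - 1\right) - 52 = 82 \left(-28\right) - 52 = -2296 - 52 = -2348$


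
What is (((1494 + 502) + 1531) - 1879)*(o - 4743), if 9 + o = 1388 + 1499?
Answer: -3073520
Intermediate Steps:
o = 2878 (o = -9 + (1388 + 1499) = -9 + 2887 = 2878)
(((1494 + 502) + 1531) - 1879)*(o - 4743) = (((1494 + 502) + 1531) - 1879)*(2878 - 4743) = ((1996 + 1531) - 1879)*(-1865) = (3527 - 1879)*(-1865) = 1648*(-1865) = -3073520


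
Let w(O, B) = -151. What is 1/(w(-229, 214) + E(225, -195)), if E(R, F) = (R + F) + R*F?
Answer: -1/43996 ≈ -2.2729e-5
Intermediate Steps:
E(R, F) = F + R + F*R (E(R, F) = (F + R) + F*R = F + R + F*R)
1/(w(-229, 214) + E(225, -195)) = 1/(-151 + (-195 + 225 - 195*225)) = 1/(-151 + (-195 + 225 - 43875)) = 1/(-151 - 43845) = 1/(-43996) = -1/43996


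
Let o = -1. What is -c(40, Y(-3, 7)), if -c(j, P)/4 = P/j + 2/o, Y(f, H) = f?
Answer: -83/10 ≈ -8.3000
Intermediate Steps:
c(j, P) = 8 - 4*P/j (c(j, P) = -4*(P/j + 2/(-1)) = -4*(P/j + 2*(-1)) = -4*(P/j - 2) = -4*(-2 + P/j) = 8 - 4*P/j)
-c(40, Y(-3, 7)) = -(8 - 4*(-3)/40) = -(8 - 4*(-3)*1/40) = -(8 + 3/10) = -1*83/10 = -83/10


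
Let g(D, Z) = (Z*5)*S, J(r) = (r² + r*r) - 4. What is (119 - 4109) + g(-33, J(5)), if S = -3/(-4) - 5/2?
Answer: -8785/2 ≈ -4392.5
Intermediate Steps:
S = -7/4 (S = -3*(-¼) - 5*½ = ¾ - 5/2 = -7/4 ≈ -1.7500)
J(r) = -4 + 2*r² (J(r) = (r² + r²) - 4 = 2*r² - 4 = -4 + 2*r²)
g(D, Z) = -35*Z/4 (g(D, Z) = (Z*5)*(-7/4) = (5*Z)*(-7/4) = -35*Z/4)
(119 - 4109) + g(-33, J(5)) = (119 - 4109) - 35*(-4 + 2*5²)/4 = -3990 - 35*(-4 + 2*25)/4 = -3990 - 35*(-4 + 50)/4 = -3990 - 35/4*46 = -3990 - 805/2 = -8785/2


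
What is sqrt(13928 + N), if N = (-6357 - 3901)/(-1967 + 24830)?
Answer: sqrt(7280164629978)/22863 ≈ 118.02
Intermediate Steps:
N = -10258/22863 ≈ -0.44867
sqrt(13928 + N) = sqrt(13928 - 10258/22863) = sqrt(318425606/22863) = sqrt(7280164629978)/22863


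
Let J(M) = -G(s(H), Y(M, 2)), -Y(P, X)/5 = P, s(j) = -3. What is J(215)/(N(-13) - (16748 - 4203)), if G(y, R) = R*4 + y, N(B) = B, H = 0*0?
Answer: -331/966 ≈ -0.34265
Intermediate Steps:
H = 0
Y(P, X) = -5*P
G(y, R) = y + 4*R (G(y, R) = 4*R + y = y + 4*R)
J(M) = 3 + 20*M (J(M) = -(-3 + 4*(-5*M)) = -(-3 - 20*M) = 3 + 20*M)
J(215)/(N(-13) - (16748 - 4203)) = (3 + 20*215)/(-13 - (16748 - 4203)) = (3 + 4300)/(-13 - 1*12545) = 4303/(-13 - 12545) = 4303/(-12558) = 4303*(-1/12558) = -331/966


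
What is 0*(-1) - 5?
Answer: -5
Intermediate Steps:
0*(-1) - 5 = 0 - 5 = -5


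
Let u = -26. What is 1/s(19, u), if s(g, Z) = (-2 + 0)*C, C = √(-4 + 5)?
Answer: -½ ≈ -0.50000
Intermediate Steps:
C = 1 (C = √1 = 1)
s(g, Z) = -2 (s(g, Z) = (-2 + 0)*1 = -2*1 = -2)
1/s(19, u) = 1/(-2) = -½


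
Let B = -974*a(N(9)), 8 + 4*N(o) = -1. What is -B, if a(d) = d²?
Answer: 39447/8 ≈ 4930.9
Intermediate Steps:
N(o) = -9/4 (N(o) = -2 + (¼)*(-1) = -2 - ¼ = -9/4)
B = -39447/8 (B = -974*(-9/4)² = -974*81/16 = -39447/8 ≈ -4930.9)
-B = -1*(-39447/8) = 39447/8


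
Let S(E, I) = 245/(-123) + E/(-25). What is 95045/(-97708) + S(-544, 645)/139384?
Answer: -10182724721201/10469553876600 ≈ -0.97260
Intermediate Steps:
S(E, I) = -245/123 - E/25 (S(E, I) = 245*(-1/123) + E*(-1/25) = -245/123 - E/25)
95045/(-97708) + S(-544, 645)/139384 = 95045/(-97708) + (-245/123 - 1/25*(-544))/139384 = 95045*(-1/97708) + (-245/123 + 544/25)*(1/139384) = -95045/97708 + (60787/3075)*(1/139384) = -95045/97708 + 60787/428605800 = -10182724721201/10469553876600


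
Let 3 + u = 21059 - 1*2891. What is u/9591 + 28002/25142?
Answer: 9298354/3091499 ≈ 3.0077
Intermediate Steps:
u = 18165 (u = -3 + (21059 - 1*2891) = -3 + (21059 - 2891) = -3 + 18168 = 18165)
u/9591 + 28002/25142 = 18165/9591 + 28002/25142 = 18165*(1/9591) + 28002*(1/25142) = 6055/3197 + 1077/967 = 9298354/3091499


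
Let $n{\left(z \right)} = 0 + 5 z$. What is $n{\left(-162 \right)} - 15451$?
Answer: $-16261$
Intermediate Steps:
$n{\left(z \right)} = 5 z$
$n{\left(-162 \right)} - 15451 = 5 \left(-162\right) - 15451 = -810 - 15451 = -16261$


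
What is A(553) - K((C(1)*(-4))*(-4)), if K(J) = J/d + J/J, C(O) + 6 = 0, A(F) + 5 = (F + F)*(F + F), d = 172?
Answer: 52598914/43 ≈ 1.2232e+6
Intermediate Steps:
A(F) = -5 + 4*F² (A(F) = -5 + (F + F)*(F + F) = -5 + (2*F)*(2*F) = -5 + 4*F²)
C(O) = -6 (C(O) = -6 + 0 = -6)
K(J) = 1 + J/172 (K(J) = J/172 + J/J = J*(1/172) + 1 = J/172 + 1 = 1 + J/172)
A(553) - K((C(1)*(-4))*(-4)) = (-5 + 4*553²) - (1 + (-6*(-4)*(-4))/172) = (-5 + 4*305809) - (1 + (24*(-4))/172) = (-5 + 1223236) - (1 + (1/172)*(-96)) = 1223231 - (1 - 24/43) = 1223231 - 1*19/43 = 1223231 - 19/43 = 52598914/43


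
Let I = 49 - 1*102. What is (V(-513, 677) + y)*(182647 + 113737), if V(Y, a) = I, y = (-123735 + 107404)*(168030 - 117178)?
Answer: -246136261440960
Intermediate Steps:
y = -830464012 (y = -16331*50852 = -830464012)
I = -53 (I = 49 - 102 = -53)
V(Y, a) = -53
(V(-513, 677) + y)*(182647 + 113737) = (-53 - 830464012)*(182647 + 113737) = -830464065*296384 = -246136261440960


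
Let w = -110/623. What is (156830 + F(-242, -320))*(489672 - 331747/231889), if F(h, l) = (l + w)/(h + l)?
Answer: 3117519917496777496525/40595184007 ≈ 7.6795e+10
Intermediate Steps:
w = -110/623 (w = -110*1/623 = -110/623 ≈ -0.17656)
F(h, l) = (-110/623 + l)/(h + l) (F(h, l) = (l - 110/623)/(h + l) = (-110/623 + l)/(h + l))
(156830 + F(-242, -320))*(489672 - 331747/231889) = (156830 + (-110/623 - 320)/(-242 - 320))*(489672 - 331747/231889) = (156830 - 199470/623/(-562))*(489672 - 331747*1/231889) = (156830 - 1/562*(-199470/623))*(489672 - 331747/231889) = (156830 + 99735/175063)*(113549218661/231889) = (27455230025/175063)*(113549218661/231889) = 3117519917496777496525/40595184007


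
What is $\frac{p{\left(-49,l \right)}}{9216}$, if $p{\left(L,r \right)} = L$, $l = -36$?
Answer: $- \frac{49}{9216} \approx -0.0053168$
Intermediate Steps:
$\frac{p{\left(-49,l \right)}}{9216} = - \frac{49}{9216}$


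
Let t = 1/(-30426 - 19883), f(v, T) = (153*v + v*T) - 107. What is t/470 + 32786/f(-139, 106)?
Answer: -96904068361/106722745605 ≈ -0.90800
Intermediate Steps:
f(v, T) = -107 + 153*v + T*v (f(v, T) = (153*v + T*v) - 107 = -107 + 153*v + T*v)
t = -1/50309 (t = 1/(-50309) = -1/50309 ≈ -1.9877e-5)
t/470 + 32786/f(-139, 106) = -1/50309/470 + 32786/(-107 + 153*(-139) + 106*(-139)) = -1/50309*1/470 + 32786/(-107 - 21267 - 14734) = -1/23645230 + 32786/(-36108) = -1/23645230 + 32786*(-1/36108) = -1/23645230 - 16393/18054 = -96904068361/106722745605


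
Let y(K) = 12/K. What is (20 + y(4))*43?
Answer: 989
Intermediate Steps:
(20 + y(4))*43 = (20 + 12/4)*43 = (20 + 12*(¼))*43 = (20 + 3)*43 = 23*43 = 989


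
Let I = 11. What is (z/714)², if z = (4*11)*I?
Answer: 58564/127449 ≈ 0.45951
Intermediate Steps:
z = 484 (z = (4*11)*11 = 44*11 = 484)
(z/714)² = (484/714)² = (484*(1/714))² = (242/357)² = 58564/127449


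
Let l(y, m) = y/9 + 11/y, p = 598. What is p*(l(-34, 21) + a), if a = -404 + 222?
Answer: -17027153/153 ≈ -1.1129e+5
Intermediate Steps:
a = -182
l(y, m) = 11/y + y/9 (l(y, m) = y*(1/9) + 11/y = y/9 + 11/y = 11/y + y/9)
p*(l(-34, 21) + a) = 598*((11/(-34) + (1/9)*(-34)) - 182) = 598*((11*(-1/34) - 34/9) - 182) = 598*((-11/34 - 34/9) - 182) = 598*(-1255/306 - 182) = 598*(-56947/306) = -17027153/153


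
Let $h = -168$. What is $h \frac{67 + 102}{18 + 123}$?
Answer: $- \frac{9464}{47} \approx -201.36$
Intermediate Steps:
$h \frac{67 + 102}{18 + 123} = - 168 \frac{67 + 102}{18 + 123} = - 168 \cdot \frac{169}{141} = - 168 \cdot 169 \cdot \frac{1}{141} = \left(-168\right) \frac{169}{141} = - \frac{9464}{47}$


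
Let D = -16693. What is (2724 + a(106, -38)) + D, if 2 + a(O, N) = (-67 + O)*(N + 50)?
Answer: -13503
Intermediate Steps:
a(O, N) = -2 + (-67 + O)*(50 + N) (a(O, N) = -2 + (-67 + O)*(N + 50) = -2 + (-67 + O)*(50 + N))
(2724 + a(106, -38)) + D = (2724 + (-3352 - 67*(-38) + 50*106 - 38*106)) - 16693 = (2724 + (-3352 + 2546 + 5300 - 4028)) - 16693 = (2724 + 466) - 16693 = 3190 - 16693 = -13503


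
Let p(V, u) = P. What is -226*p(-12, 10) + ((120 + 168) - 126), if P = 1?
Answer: -64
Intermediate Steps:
p(V, u) = 1
-226*p(-12, 10) + ((120 + 168) - 126) = -226*1 + ((120 + 168) - 126) = -226 + (288 - 126) = -226 + 162 = -64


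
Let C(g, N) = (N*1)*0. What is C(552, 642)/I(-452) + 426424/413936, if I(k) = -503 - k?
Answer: 53303/51742 ≈ 1.0302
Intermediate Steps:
C(g, N) = 0 (C(g, N) = N*0 = 0)
C(552, 642)/I(-452) + 426424/413936 = 0/(-503 - 1*(-452)) + 426424/413936 = 0/(-503 + 452) + 426424*(1/413936) = 0/(-51) + 53303/51742 = 0*(-1/51) + 53303/51742 = 0 + 53303/51742 = 53303/51742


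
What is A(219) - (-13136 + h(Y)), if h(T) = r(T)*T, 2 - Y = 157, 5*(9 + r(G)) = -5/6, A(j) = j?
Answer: 71605/6 ≈ 11934.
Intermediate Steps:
r(G) = -55/6 (r(G) = -9 + (-5/6)/5 = -9 + (-5*⅙)/5 = -9 + (⅕)*(-⅚) = -9 - ⅙ = -55/6)
Y = -155 (Y = 2 - 1*157 = 2 - 157 = -155)
h(T) = -55*T/6
A(219) - (-13136 + h(Y)) = 219 - (-13136 - 55/6*(-155)) = 219 - (-13136 + 8525/6) = 219 - 1*(-70291/6) = 219 + 70291/6 = 71605/6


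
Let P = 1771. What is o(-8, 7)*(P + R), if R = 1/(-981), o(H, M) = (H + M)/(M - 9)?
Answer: 868675/981 ≈ 885.50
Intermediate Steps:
o(H, M) = (H + M)/(-9 + M)
R = -1/981 ≈ -0.0010194
o(-8, 7)*(P + R) = ((-8 + 7)/(-9 + 7))*(1771 - 1/981) = (-1/(-2))*(1737350/981) = -½*(-1)*(1737350/981) = (½)*(1737350/981) = 868675/981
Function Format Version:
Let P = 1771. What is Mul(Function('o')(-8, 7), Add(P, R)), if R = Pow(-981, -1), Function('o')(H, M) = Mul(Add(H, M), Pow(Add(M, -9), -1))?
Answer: Rational(868675, 981) ≈ 885.50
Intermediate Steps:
Function('o')(H, M) = Mul(Pow(Add(-9, M), -1), Add(H, M)) (Function('o')(H, M) = Mul(Add(H, M), Pow(Add(-9, M), -1)) = Mul(Pow(Add(-9, M), -1), Add(H, M)))
R = Rational(-1, 981) ≈ -0.0010194
Mul(Function('o')(-8, 7), Add(P, R)) = Mul(Mul(Pow(Add(-9, 7), -1), Add(-8, 7)), Add(1771, Rational(-1, 981))) = Mul(Mul(Pow(-2, -1), -1), Rational(1737350, 981)) = Mul(Mul(Rational(-1, 2), -1), Rational(1737350, 981)) = Mul(Rational(1, 2), Rational(1737350, 981)) = Rational(868675, 981)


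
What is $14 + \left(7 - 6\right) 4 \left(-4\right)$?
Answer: $-2$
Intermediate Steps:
$14 + \left(7 - 6\right) 4 \left(-4\right) = 14 + \left(7 - 6\right) \left(-16\right) = 14 + 1 \left(-16\right) = 14 - 16 = -2$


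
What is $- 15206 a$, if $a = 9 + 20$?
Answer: $-440974$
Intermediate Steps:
$a = 29$
$- 15206 a = \left(-15206\right) 29 = -440974$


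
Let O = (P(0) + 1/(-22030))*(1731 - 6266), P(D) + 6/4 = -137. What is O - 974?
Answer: 1381553524/2203 ≈ 6.2712e+5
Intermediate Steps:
P(D) = -277/2 (P(D) = -3/2 - 137 = -277/2)
O = 1383699246/2203 (O = (-277/2 + 1/(-22030))*(1731 - 6266) = (-277/2 - 1/22030)*(-4535) = -1525578/11015*(-4535) = 1383699246/2203 ≈ 6.2810e+5)
O - 974 = 1383699246/2203 - 974 = 1381553524/2203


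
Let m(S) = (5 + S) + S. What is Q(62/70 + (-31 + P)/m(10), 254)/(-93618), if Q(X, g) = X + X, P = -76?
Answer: 66/910175 ≈ 7.2513e-5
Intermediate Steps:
m(S) = 5 + 2*S
Q(X, g) = 2*X
Q(62/70 + (-31 + P)/m(10), 254)/(-93618) = (2*(62/70 + (-31 - 76)/(5 + 2*10)))/(-93618) = (2*(62*(1/70) - 107/(5 + 20)))*(-1/93618) = (2*(31/35 - 107/25))*(-1/93618) = (2*(-594/175))*(-1/93618) = -1188/175*(-1/93618) = 66/910175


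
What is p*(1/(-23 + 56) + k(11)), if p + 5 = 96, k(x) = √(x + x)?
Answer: 91/33 + 91*√22 ≈ 429.59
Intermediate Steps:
k(x) = √2*√x (k(x) = √(2*x) = √2*√x)
p = 91 (p = -5 + 96 = 91)
p*(1/(-23 + 56) + k(11)) = 91*(1/(-23 + 56) + √2*√11) = 91*(1/33 + √22) = 91/33 + 91*√22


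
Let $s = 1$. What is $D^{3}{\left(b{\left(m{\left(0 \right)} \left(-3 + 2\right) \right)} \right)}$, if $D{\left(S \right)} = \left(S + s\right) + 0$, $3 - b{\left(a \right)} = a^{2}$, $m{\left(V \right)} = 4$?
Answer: $-1728$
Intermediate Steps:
$b{\left(a \right)} = 3 - a^{2}$
$D{\left(S \right)} = 1 + S$ ($D{\left(S \right)} = \left(S + 1\right) + 0 = \left(1 + S\right) + 0 = 1 + S$)
$D^{3}{\left(b{\left(m{\left(0 \right)} \left(-3 + 2\right) \right)} \right)} = \left(1 + \left(3 - \left(4 \left(-3 + 2\right)\right)^{2}\right)\right)^{3} = \left(1 + \left(3 - \left(4 \left(-1\right)\right)^{2}\right)\right)^{3} = \left(1 + \left(3 - \left(-4\right)^{2}\right)\right)^{3} = \left(1 + \left(3 - 16\right)\right)^{3} = \left(1 - 13\right)^{3} = \left(-12\right)^{3} = -1728$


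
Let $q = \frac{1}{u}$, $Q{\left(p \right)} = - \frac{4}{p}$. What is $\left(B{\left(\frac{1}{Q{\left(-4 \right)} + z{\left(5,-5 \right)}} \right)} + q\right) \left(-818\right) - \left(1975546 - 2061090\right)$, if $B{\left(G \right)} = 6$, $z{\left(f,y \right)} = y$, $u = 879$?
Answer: $\frac{70878226}{879} \approx 80635.0$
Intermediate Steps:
$q = \frac{1}{879} \approx 0.0011377$
$\left(B{\left(\frac{1}{Q{\left(-4 \right)} + z{\left(5,-5 \right)}} \right)} + q\right) \left(-818\right) - \left(1975546 - 2061090\right) = \left(6 + \frac{1}{879}\right) \left(-818\right) - \left(1975546 - 2061090\right) = \frac{5275}{879} \left(-818\right) - \left(1975546 - 2061090\right) = - \frac{4314950}{879} - -85544 = - \frac{4314950}{879} + 85544 = \frac{70878226}{879}$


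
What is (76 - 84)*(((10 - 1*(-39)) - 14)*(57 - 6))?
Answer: -14280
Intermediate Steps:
(76 - 84)*(((10 - 1*(-39)) - 14)*(57 - 6)) = -8*((10 + 39) - 14)*51 = -8*(49 - 14)*51 = -280*51 = -8*1785 = -14280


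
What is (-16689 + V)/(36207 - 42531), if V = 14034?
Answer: 885/2108 ≈ 0.41983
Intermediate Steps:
(-16689 + V)/(36207 - 42531) = (-16689 + 14034)/(36207 - 42531) = -2655/(-6324) = -2655*(-1/6324) = 885/2108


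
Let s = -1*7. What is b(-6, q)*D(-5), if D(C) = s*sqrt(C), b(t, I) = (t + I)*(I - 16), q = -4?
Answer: -1400*I*sqrt(5) ≈ -3130.5*I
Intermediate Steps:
s = -7
b(t, I) = (-16 + I)*(I + t) (b(t, I) = (I + t)*(-16 + I) = (-16 + I)*(I + t))
D(C) = -7*sqrt(C)
b(-6, q)*D(-5) = ((-4)**2 - 16*(-4) - 16*(-6) - 4*(-6))*(-7*I*sqrt(5)) = (16 + 64 + 96 + 24)*(-7*I*sqrt(5)) = 200*(-7*I*sqrt(5)) = -1400*I*sqrt(5)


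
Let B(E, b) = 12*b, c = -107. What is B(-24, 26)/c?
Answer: -312/107 ≈ -2.9159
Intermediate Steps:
B(-24, 26)/c = (12*26)/(-107) = 312*(-1/107) = -312/107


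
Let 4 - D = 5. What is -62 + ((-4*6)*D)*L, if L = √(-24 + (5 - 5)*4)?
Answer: -62 + 48*I*√6 ≈ -62.0 + 117.58*I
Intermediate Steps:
D = -1 (D = 4 - 1*5 = 4 - 5 = -1)
L = 2*I*√6 (L = √(-24 + 0*4) = √(-24 + 0) = √(-24) = 2*I*√6 ≈ 4.899*I)
-62 + ((-4*6)*D)*L = -62 + (-4*6*(-1))*(2*I*√6) = -62 + (-24*(-1))*(2*I*√6) = -62 + 24*(2*I*√6) = -62 + 48*I*√6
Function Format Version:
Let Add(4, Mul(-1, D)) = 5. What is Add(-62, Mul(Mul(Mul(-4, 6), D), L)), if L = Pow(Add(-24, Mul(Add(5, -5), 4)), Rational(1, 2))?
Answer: Add(-62, Mul(48, I, Pow(6, Rational(1, 2)))) ≈ Add(-62.000, Mul(117.58, I))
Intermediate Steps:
D = -1 (D = Add(4, Mul(-1, 5)) = Add(4, -5) = -1)
L = Mul(2, I, Pow(6, Rational(1, 2))) (L = Pow(Add(-24, Mul(0, 4)), Rational(1, 2)) = Pow(Add(-24, 0), Rational(1, 2)) = Pow(-24, Rational(1, 2)) = Mul(2, I, Pow(6, Rational(1, 2))) ≈ Mul(4.8990, I))
Add(-62, Mul(Mul(Mul(-4, 6), D), L)) = Add(-62, Mul(Mul(Mul(-4, 6), -1), Mul(2, I, Pow(6, Rational(1, 2))))) = Add(-62, Mul(Mul(-24, -1), Mul(2, I, Pow(6, Rational(1, 2))))) = Add(-62, Mul(24, Mul(2, I, Pow(6, Rational(1, 2))))) = Add(-62, Mul(48, I, Pow(6, Rational(1, 2))))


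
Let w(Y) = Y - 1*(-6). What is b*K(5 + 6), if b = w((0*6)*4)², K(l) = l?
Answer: 396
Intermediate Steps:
w(Y) = 6 + Y (w(Y) = Y + 6 = 6 + Y)
b = 36 (b = (6 + (0*6)*4)² = (6 + 0*4)² = (6 + 0)² = 6² = 36)
b*K(5 + 6) = 36*(5 + 6) = 36*11 = 396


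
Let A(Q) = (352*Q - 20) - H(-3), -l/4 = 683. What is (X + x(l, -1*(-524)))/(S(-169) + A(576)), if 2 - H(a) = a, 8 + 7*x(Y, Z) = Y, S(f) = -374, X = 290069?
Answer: 2027743/1416471 ≈ 1.4315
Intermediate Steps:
l = -2732 (l = -4*683 = -2732)
x(Y, Z) = -8/7 + Y/7
H(a) = 2 - a
A(Q) = -25 + 352*Q (A(Q) = (352*Q - 20) - (2 - 1*(-3)) = (-20 + 352*Q) - (2 + 3) = (-20 + 352*Q) - 1*5 = (-20 + 352*Q) - 5 = -25 + 352*Q)
(X + x(l, -1*(-524)))/(S(-169) + A(576)) = (290069 + (-8/7 + (⅐)*(-2732)))/(-374 + (-25 + 352*576)) = (290069 + (-8/7 - 2732/7))/(-374 + (-25 + 202752)) = (290069 - 2740/7)/(-374 + 202727) = (2027743/7)/202353 = (2027743/7)*(1/202353) = 2027743/1416471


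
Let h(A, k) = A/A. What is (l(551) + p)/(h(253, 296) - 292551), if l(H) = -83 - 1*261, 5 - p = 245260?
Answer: 245599/292550 ≈ 0.83951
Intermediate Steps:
p = -245255 (p = 5 - 1*245260 = 5 - 245260 = -245255)
l(H) = -344 (l(H) = -83 - 261 = -344)
h(A, k) = 1
(l(551) + p)/(h(253, 296) - 292551) = (-344 - 245255)/(1 - 292551) = -245599/(-292550) = -245599*(-1/292550) = 245599/292550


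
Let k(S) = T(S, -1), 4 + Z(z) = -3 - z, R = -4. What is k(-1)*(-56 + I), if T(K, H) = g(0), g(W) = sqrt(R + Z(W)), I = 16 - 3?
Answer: -43*I*sqrt(11) ≈ -142.61*I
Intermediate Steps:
I = 13
Z(z) = -7 - z (Z(z) = -4 + (-3 - z) = -7 - z)
g(W) = sqrt(-11 - W) (g(W) = sqrt(-4 + (-7 - W)) = sqrt(-11 - W))
T(K, H) = I*sqrt(11) (T(K, H) = sqrt(-11 - 1*0) = sqrt(-11 + 0) = sqrt(-11) = I*sqrt(11))
k(S) = I*sqrt(11)
k(-1)*(-56 + I) = (I*sqrt(11))*(-56 + 13) = (I*sqrt(11))*(-43) = -43*I*sqrt(11)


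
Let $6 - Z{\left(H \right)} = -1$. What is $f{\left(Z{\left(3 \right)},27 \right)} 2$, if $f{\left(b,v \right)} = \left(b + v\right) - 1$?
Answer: $66$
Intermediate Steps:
$Z{\left(H \right)} = 7$ ($Z{\left(H \right)} = 6 - -1 = 6 + 1 = 7$)
$f{\left(b,v \right)} = -1 + b + v$
$f{\left(Z{\left(3 \right)},27 \right)} 2 = \left(-1 + 7 + 27\right) 2 = 33 \cdot 2 = 66$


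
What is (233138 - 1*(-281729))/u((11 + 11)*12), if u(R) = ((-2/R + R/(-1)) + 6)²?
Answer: 8971042608/1159879249 ≈ 7.7345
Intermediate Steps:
u(R) = (6 - R - 2/R)² (u(R) = ((-2/R + R*(-1)) + 6)² = ((-2/R - R) + 6)² = ((-R - 2/R) + 6)² = (6 - R - 2/R)²)
(233138 - 1*(-281729))/u((11 + 11)*12) = (233138 - 1*(-281729))/(((2 + ((11 + 11)*12)² - 6*(11 + 11)*12)²/((11 + 11)*12)²)) = (233138 + 281729)/(((2 + (22*12)² - 132*12)²/(22*12)²)) = 514867/(((2 + 264² - 6*264)²/264²)) = 514867/(((2 + 69696 - 1584)²/69696)) = 514867/(((1/69696)*68114²)) = 514867/(((1/69696)*4639516996)) = 514867/(1159879249/17424) = 514867*(17424/1159879249) = 8971042608/1159879249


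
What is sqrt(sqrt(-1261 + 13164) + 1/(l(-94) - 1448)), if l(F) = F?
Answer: sqrt(-1542 + 2377764*sqrt(11903))/1542 ≈ 10.445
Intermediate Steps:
sqrt(sqrt(-1261 + 13164) + 1/(l(-94) - 1448)) = sqrt(sqrt(-1261 + 13164) + 1/(-94 - 1448)) = sqrt(sqrt(11903) + 1/(-1542)) = sqrt(sqrt(11903) - 1/1542) = sqrt(-1/1542 + sqrt(11903))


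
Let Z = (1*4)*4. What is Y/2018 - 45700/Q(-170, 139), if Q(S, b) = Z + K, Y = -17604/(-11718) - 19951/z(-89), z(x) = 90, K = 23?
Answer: -600425026351/512350020 ≈ -1171.9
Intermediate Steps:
Z = 16 (Z = 4*4 = 16)
Y = -4300027/19530 (Y = -17604/(-11718) - 19951/90 = -17604*(-1/11718) - 19951*1/90 = 326/217 - 19951/90 = -4300027/19530 ≈ -220.18)
Q(S, b) = 39 (Q(S, b) = 16 + 23 = 39)
Y/2018 - 45700/Q(-170, 139) = -4300027/19530/2018 - 45700/39 = -4300027/19530*1/2018 - 45700*1/39 = -4300027/39411540 - 45700/39 = -600425026351/512350020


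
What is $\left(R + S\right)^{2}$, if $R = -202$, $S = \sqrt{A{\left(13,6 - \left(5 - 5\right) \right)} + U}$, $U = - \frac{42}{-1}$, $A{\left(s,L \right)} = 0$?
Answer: $\left(202 - \sqrt{42}\right)^{2} \approx 38228.0$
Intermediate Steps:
$U = 42$ ($U = \left(-42\right) \left(-1\right) = 42$)
$S = \sqrt{42}$ ($S = \sqrt{0 + 42} = \sqrt{42} \approx 6.4807$)
$\left(R + S\right)^{2} = \left(-202 + \sqrt{42}\right)^{2}$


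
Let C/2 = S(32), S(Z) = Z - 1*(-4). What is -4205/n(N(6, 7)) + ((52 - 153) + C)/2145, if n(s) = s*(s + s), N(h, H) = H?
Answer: -9022567/210210 ≈ -42.922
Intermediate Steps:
S(Z) = 4 + Z (S(Z) = Z + 4 = 4 + Z)
C = 72 (C = 2*(4 + 32) = 2*36 = 72)
n(s) = 2*s² (n(s) = s*(2*s) = 2*s²)
-4205/n(N(6, 7)) + ((52 - 153) + C)/2145 = -4205/(2*7²) + ((52 - 153) + 72)/2145 = -4205/(2*49) + (-101 + 72)*(1/2145) = -4205/98 - 29*1/2145 = -4205*1/98 - 29/2145 = -4205/98 - 29/2145 = -9022567/210210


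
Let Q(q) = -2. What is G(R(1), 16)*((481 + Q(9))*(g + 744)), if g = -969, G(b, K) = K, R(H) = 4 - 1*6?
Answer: -1724400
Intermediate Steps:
R(H) = -2 (R(H) = 4 - 6 = -2)
G(R(1), 16)*((481 + Q(9))*(g + 744)) = 16*((481 - 2)*(-969 + 744)) = 16*(479*(-225)) = 16*(-107775) = -1724400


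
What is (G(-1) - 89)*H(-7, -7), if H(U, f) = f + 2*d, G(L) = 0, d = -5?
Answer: 1513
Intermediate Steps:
H(U, f) = -10 + f (H(U, f) = f + 2*(-5) = f - 10 = -10 + f)
(G(-1) - 89)*H(-7, -7) = (0 - 89)*(-10 - 7) = -89*(-17) = 1513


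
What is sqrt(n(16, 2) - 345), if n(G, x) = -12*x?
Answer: 3*I*sqrt(41) ≈ 19.209*I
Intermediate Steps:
sqrt(n(16, 2) - 345) = sqrt(-12*2 - 345) = sqrt(-24 - 345) = sqrt(-369) = 3*I*sqrt(41)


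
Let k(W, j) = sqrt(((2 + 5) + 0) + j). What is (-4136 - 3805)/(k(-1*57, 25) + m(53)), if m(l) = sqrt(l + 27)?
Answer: -7941/(4*sqrt(2) + 4*sqrt(5)) ≈ -543.86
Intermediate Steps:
k(W, j) = sqrt(7 + j) (k(W, j) = sqrt((7 + 0) + j) = sqrt(7 + j))
m(l) = sqrt(27 + l)
(-4136 - 3805)/(k(-1*57, 25) + m(53)) = (-4136 - 3805)/(sqrt(7 + 25) + sqrt(27 + 53)) = -7941/(sqrt(32) + sqrt(80)) = -7941/(4*sqrt(2) + 4*sqrt(5))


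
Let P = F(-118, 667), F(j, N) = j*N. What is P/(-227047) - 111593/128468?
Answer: -15225653463/29168273996 ≈ -0.52199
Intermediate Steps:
F(j, N) = N*j
P = -78706 (P = 667*(-118) = -78706)
P/(-227047) - 111593/128468 = -78706/(-227047) - 111593/128468 = -78706*(-1/227047) - 111593*1/128468 = 78706/227047 - 111593/128468 = -15225653463/29168273996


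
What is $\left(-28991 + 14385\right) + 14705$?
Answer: $99$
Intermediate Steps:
$\left(-28991 + 14385\right) + 14705 = -14606 + 14705 = 99$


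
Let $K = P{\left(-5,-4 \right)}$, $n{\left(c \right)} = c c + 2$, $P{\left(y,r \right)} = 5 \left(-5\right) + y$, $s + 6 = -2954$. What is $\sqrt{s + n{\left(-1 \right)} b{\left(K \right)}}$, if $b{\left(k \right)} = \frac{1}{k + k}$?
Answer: $\frac{i \sqrt{296005}}{10} \approx 54.406 i$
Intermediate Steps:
$s = -2960$ ($s = -6 - 2954 = -2960$)
$P{\left(y,r \right)} = -25 + y$
$n{\left(c \right)} = 2 + c^{2}$ ($n{\left(c \right)} = c^{2} + 2 = 2 + c^{2}$)
$K = -30$ ($K = -25 - 5 = -30$)
$b{\left(k \right)} = \frac{1}{2 k}$
$\sqrt{s + n{\left(-1 \right)} b{\left(K \right)}} = \sqrt{-2960 + \left(2 + \left(-1\right)^{2}\right) \frac{1}{2 \left(-30\right)}} = \sqrt{-2960 + \left(2 + 1\right) \frac{1}{2} \left(- \frac{1}{30}\right)} = \sqrt{-2960 + 3 \left(- \frac{1}{60}\right)} = \sqrt{-2960 - \frac{1}{20}} = \sqrt{- \frac{59201}{20}} = \frac{i \sqrt{296005}}{10}$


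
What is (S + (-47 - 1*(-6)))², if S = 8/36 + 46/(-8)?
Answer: 2805625/1296 ≈ 2164.8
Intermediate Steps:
S = -199/36 (S = 8*(1/36) + 46*(-⅛) = 2/9 - 23/4 = -199/36 ≈ -5.5278)
(S + (-47 - 1*(-6)))² = (-199/36 + (-47 - 1*(-6)))² = (-199/36 + (-47 + 6))² = (-199/36 - 41)² = (-1675/36)² = 2805625/1296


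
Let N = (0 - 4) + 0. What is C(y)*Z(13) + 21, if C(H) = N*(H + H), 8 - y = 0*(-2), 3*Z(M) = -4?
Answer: 319/3 ≈ 106.33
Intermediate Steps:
N = -4 (N = -4 + 0 = -4)
Z(M) = -4/3 (Z(M) = (⅓)*(-4) = -4/3)
y = 8 (y = 8 - 0*(-2) = 8 - 1*0 = 8 + 0 = 8)
C(H) = -8*H (C(H) = -4*(H + H) = -8*H)
C(y)*Z(13) + 21 = -8*8*(-4/3) + 21 = -64*(-4/3) + 21 = 256/3 + 21 = 319/3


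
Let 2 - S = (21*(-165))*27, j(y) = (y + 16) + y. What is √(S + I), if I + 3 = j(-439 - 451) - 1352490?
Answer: 10*I*√12607 ≈ 1122.8*I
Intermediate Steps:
j(y) = 16 + 2*y (j(y) = (16 + y) + y = 16 + 2*y)
I = -1354257 (I = -3 + ((16 + 2*(-439 - 451)) - 1352490) = -3 + ((16 + 2*(-890)) - 1352490) = -3 + ((16 - 1780) - 1352490) = -3 + (-1764 - 1352490) = -3 - 1354254 = -1354257)
S = 93557 (S = 2 - 21*(-165)*27 = 2 - (-3465)*27 = 2 - 1*(-93555) = 2 + 93555 = 93557)
√(S + I) = √(93557 - 1354257) = √(-1260700) = 10*I*√12607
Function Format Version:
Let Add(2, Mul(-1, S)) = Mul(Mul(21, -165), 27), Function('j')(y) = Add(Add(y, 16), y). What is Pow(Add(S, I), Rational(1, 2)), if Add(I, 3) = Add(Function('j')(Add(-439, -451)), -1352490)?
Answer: Mul(10, I, Pow(12607, Rational(1, 2))) ≈ Mul(1122.8, I)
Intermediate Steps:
Function('j')(y) = Add(16, Mul(2, y)) (Function('j')(y) = Add(Add(16, y), y) = Add(16, Mul(2, y)))
I = -1354257 (I = Add(-3, Add(Add(16, Mul(2, Add(-439, -451))), -1352490)) = Add(-3, Add(Add(16, Mul(2, -890)), -1352490)) = Add(-3, Add(Add(16, -1780), -1352490)) = Add(-3, Add(-1764, -1352490)) = Add(-3, -1354254) = -1354257)
S = 93557 (S = Add(2, Mul(-1, Mul(Mul(21, -165), 27))) = Add(2, Mul(-1, Mul(-3465, 27))) = Add(2, Mul(-1, -93555)) = Add(2, 93555) = 93557)
Pow(Add(S, I), Rational(1, 2)) = Pow(Add(93557, -1354257), Rational(1, 2)) = Pow(-1260700, Rational(1, 2)) = Mul(10, I, Pow(12607, Rational(1, 2)))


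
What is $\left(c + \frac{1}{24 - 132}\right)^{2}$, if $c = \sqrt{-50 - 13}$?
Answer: $\frac{\left(-1 + 324 i \sqrt{7}\right)^{2}}{11664} \approx -63.0 - 0.14699 i$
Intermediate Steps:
$c = 3 i \sqrt{7}$ ($c = \sqrt{-63} = 3 i \sqrt{7} \approx 7.9373 i$)
$\left(c + \frac{1}{24 - 132}\right)^{2} = \left(3 i \sqrt{7} + \frac{1}{24 - 132}\right)^{2} = \left(3 i \sqrt{7} + \frac{1}{-108}\right)^{2} = \left(3 i \sqrt{7} - \frac{1}{108}\right)^{2} = \left(- \frac{1}{108} + 3 i \sqrt{7}\right)^{2}$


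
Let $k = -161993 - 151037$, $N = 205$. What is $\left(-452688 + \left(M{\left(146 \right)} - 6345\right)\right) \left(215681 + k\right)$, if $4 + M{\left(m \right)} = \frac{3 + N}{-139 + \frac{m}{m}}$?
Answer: $\frac{3083398835293}{69} \approx 4.4687 \cdot 10^{10}$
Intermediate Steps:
$k = -313030$
$M{\left(m \right)} = - \frac{380}{69}$ ($M{\left(m \right)} = -4 + \frac{3 + 205}{-139 + \frac{m}{m}} = -4 + \frac{208}{-139 + 1} = -4 + \frac{208}{-138} = -4 + 208 \left(- \frac{1}{138}\right) = -4 - \frac{104}{69} = - \frac{380}{69}$)
$\left(-452688 + \left(M{\left(146 \right)} - 6345\right)\right) \left(215681 + k\right) = \left(-452688 - \frac{438185}{69}\right) \left(215681 - 313030\right) = \left(-452688 - \frac{438185}{69}\right) \left(-97349\right) = \left(- \frac{31673657}{69}\right) \left(-97349\right) = \frac{3083398835293}{69}$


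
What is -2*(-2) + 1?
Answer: 5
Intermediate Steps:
-2*(-2) + 1 = 4 + 1 = 5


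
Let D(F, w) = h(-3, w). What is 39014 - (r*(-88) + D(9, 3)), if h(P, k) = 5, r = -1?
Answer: 38921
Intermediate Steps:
D(F, w) = 5
39014 - (r*(-88) + D(9, 3)) = 39014 - (-1*(-88) + 5) = 39014 - (88 + 5) = 39014 - 1*93 = 39014 - 93 = 38921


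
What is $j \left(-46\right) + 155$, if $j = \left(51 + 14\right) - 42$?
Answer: $-903$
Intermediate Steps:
$j = 23$ ($j = 65 - 42 = 23$)
$j \left(-46\right) + 155 = 23 \left(-46\right) + 155 = -1058 + 155 = -903$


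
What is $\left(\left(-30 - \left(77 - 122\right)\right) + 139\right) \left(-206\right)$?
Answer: $-31724$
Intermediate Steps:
$\left(\left(-30 - \left(77 - 122\right)\right) + 139\right) \left(-206\right) = \left(\left(-30 - -45\right) + 139\right) \left(-206\right) = \left(\left(-30 + 45\right) + 139\right) \left(-206\right) = \left(15 + 139\right) \left(-206\right) = 154 \left(-206\right) = -31724$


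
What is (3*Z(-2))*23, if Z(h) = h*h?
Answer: 276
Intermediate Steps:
Z(h) = h²
(3*Z(-2))*23 = (3*(-2)²)*23 = (3*4)*23 = 12*23 = 276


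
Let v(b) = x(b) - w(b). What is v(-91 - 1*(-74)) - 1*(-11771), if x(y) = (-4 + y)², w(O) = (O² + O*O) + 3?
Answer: 11631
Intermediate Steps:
w(O) = 3 + 2*O² (w(O) = (O² + O²) + 3 = 2*O² + 3 = 3 + 2*O²)
v(b) = -3 + (-4 + b)² - 2*b² (v(b) = (-4 + b)² - (3 + 2*b²) = (-4 + b)² + (-3 - 2*b²) = -3 + (-4 + b)² - 2*b²)
v(-91 - 1*(-74)) - 1*(-11771) = (13 - (-91 - 1*(-74))² - 8*(-91 - 1*(-74))) - 1*(-11771) = (13 - (-91 + 74)² - 8*(-91 + 74)) + 11771 = (13 - 1*(-17)² - 8*(-17)) + 11771 = (13 - 1*289 + 136) + 11771 = (13 - 289 + 136) + 11771 = -140 + 11771 = 11631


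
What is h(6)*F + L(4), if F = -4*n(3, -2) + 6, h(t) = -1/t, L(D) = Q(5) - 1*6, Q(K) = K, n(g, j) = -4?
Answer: -14/3 ≈ -4.6667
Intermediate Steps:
L(D) = -1 (L(D) = 5 - 1*6 = 5 - 6 = -1)
F = 22 (F = -4*(-4) + 6 = 16 + 6 = 22)
h(6)*F + L(4) = -1/6*22 - 1 = -11/3 - 1 = -14/3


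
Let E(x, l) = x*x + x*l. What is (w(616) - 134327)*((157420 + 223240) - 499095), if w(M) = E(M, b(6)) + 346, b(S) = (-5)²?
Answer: -30896730625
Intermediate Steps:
b(S) = 25
E(x, l) = x² + l*x
w(M) = 346 + M*(25 + M) (w(M) = M*(25 + M) + 346 = 346 + M*(25 + M))
(w(616) - 134327)*((157420 + 223240) - 499095) = ((346 + 616*(25 + 616)) - 134327)*((157420 + 223240) - 499095) = ((346 + 616*641) - 134327)*(380660 - 499095) = ((346 + 394856) - 134327)*(-118435) = (395202 - 134327)*(-118435) = 260875*(-118435) = -30896730625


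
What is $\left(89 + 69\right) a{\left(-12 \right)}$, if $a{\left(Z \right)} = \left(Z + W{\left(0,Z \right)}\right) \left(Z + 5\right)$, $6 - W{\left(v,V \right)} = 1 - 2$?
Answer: $5530$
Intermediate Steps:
$W{\left(v,V \right)} = 7$ ($W{\left(v,V \right)} = 6 - \left(1 - 2\right) = 6 - -1 = 6 + 1 = 7$)
$a{\left(Z \right)} = \left(5 + Z\right) \left(7 + Z\right)$ ($a{\left(Z \right)} = \left(Z + 7\right) \left(Z + 5\right) = \left(7 + Z\right) \left(5 + Z\right) = \left(5 + Z\right) \left(7 + Z\right)$)
$\left(89 + 69\right) a{\left(-12 \right)} = \left(89 + 69\right) \left(35 + \left(-12\right)^{2} + 12 \left(-12\right)\right) = 158 \left(35 + 144 - 144\right) = 158 \cdot 35 = 5530$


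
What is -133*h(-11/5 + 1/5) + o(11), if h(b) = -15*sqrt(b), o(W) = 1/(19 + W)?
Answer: 1/30 + 1995*I*sqrt(2) ≈ 0.033333 + 2821.4*I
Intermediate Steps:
-133*h(-11/5 + 1/5) + o(11) = -(-1995)*sqrt(-11/5 + 1/5) + 1/(19 + 11) = -(-1995)*sqrt(-11*1/5 + 1*(1/5)) + 1/30 = -(-1995)*sqrt(-11/5 + 1/5) + 1/30 = -(-1995)*sqrt(-2) + 1/30 = -(-1995)*I*sqrt(2) + 1/30 = 1995*I*sqrt(2) + 1/30 = 1/30 + 1995*I*sqrt(2)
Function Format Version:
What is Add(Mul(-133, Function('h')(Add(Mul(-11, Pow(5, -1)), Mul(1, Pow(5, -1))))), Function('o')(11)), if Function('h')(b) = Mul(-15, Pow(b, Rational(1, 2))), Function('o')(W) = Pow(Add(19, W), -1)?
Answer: Add(Rational(1, 30), Mul(1995, I, Pow(2, Rational(1, 2)))) ≈ Add(0.033333, Mul(2821.4, I))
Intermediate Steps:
Add(Mul(-133, Function('h')(Add(Mul(-11, Pow(5, -1)), Mul(1, Pow(5, -1))))), Function('o')(11)) = Add(Mul(-133, Mul(-15, Pow(Add(Mul(-11, Pow(5, -1)), Mul(1, Pow(5, -1))), Rational(1, 2)))), Pow(Add(19, 11), -1)) = Add(Mul(-133, Mul(-15, Pow(Add(Mul(-11, Rational(1, 5)), Mul(1, Rational(1, 5))), Rational(1, 2)))), Pow(30, -1)) = Add(Mul(-133, Mul(-15, Pow(Add(Rational(-11, 5), Rational(1, 5)), Rational(1, 2)))), Rational(1, 30)) = Add(Mul(-133, Mul(-15, Pow(-2, Rational(1, 2)))), Rational(1, 30)) = Add(Mul(-133, Mul(-15, Mul(I, Pow(2, Rational(1, 2))))), Rational(1, 30)) = Add(Mul(-133, Mul(-15, I, Pow(2, Rational(1, 2)))), Rational(1, 30)) = Add(Mul(1995, I, Pow(2, Rational(1, 2))), Rational(1, 30)) = Add(Rational(1, 30), Mul(1995, I, Pow(2, Rational(1, 2))))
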